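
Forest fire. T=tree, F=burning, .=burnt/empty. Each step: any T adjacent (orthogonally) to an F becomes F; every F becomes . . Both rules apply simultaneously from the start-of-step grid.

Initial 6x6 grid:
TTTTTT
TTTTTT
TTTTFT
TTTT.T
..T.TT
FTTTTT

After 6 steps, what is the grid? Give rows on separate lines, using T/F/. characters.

Step 1: 4 trees catch fire, 2 burn out
  TTTTTT
  TTTTFT
  TTTF.F
  TTTT.T
  ..T.TT
  .FTTTT
Step 2: 7 trees catch fire, 4 burn out
  TTTTFT
  TTTF.F
  TTF...
  TTTF.F
  ..T.TT
  ..FTTT
Step 3: 8 trees catch fire, 7 burn out
  TTTF.F
  TTF...
  TF....
  TTF...
  ..F.TF
  ...FTT
Step 4: 7 trees catch fire, 8 burn out
  TTF...
  TF....
  F.....
  TF....
  ....F.
  ....FF
Step 5: 3 trees catch fire, 7 burn out
  TF....
  F.....
  ......
  F.....
  ......
  ......
Step 6: 1 trees catch fire, 3 burn out
  F.....
  ......
  ......
  ......
  ......
  ......

F.....
......
......
......
......
......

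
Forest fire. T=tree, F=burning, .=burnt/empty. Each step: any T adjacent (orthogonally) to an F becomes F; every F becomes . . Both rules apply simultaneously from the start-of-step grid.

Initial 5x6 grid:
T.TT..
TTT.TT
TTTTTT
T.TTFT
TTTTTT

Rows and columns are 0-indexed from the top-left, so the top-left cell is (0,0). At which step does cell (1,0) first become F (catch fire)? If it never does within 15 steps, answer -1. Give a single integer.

Step 1: cell (1,0)='T' (+4 fires, +1 burnt)
Step 2: cell (1,0)='T' (+6 fires, +4 burnt)
Step 3: cell (1,0)='T' (+3 fires, +6 burnt)
Step 4: cell (1,0)='T' (+3 fires, +3 burnt)
Step 5: cell (1,0)='T' (+4 fires, +3 burnt)
Step 6: cell (1,0)='F' (+3 fires, +4 burnt)
  -> target ignites at step 6
Step 7: cell (1,0)='.' (+1 fires, +3 burnt)
Step 8: cell (1,0)='.' (+0 fires, +1 burnt)
  fire out at step 8

6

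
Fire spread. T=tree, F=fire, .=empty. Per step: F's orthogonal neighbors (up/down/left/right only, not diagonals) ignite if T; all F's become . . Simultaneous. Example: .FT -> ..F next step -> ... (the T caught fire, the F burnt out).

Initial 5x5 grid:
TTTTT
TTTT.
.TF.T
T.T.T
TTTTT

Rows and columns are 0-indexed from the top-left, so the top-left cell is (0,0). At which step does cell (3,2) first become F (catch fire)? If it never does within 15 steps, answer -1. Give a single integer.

Step 1: cell (3,2)='F' (+3 fires, +1 burnt)
  -> target ignites at step 1
Step 2: cell (3,2)='.' (+4 fires, +3 burnt)
Step 3: cell (3,2)='.' (+5 fires, +4 burnt)
Step 4: cell (3,2)='.' (+4 fires, +5 burnt)
Step 5: cell (3,2)='.' (+2 fires, +4 burnt)
Step 6: cell (3,2)='.' (+1 fires, +2 burnt)
Step 7: cell (3,2)='.' (+0 fires, +1 burnt)
  fire out at step 7

1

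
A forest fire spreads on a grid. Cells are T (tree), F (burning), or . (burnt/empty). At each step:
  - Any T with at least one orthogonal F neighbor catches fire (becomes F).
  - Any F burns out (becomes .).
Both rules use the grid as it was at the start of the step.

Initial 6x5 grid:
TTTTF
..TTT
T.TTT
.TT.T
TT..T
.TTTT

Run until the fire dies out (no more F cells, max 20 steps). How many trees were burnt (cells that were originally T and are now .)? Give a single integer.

Answer: 20

Derivation:
Step 1: +2 fires, +1 burnt (F count now 2)
Step 2: +3 fires, +2 burnt (F count now 3)
Step 3: +4 fires, +3 burnt (F count now 4)
Step 4: +3 fires, +4 burnt (F count now 3)
Step 5: +2 fires, +3 burnt (F count now 2)
Step 6: +2 fires, +2 burnt (F count now 2)
Step 7: +2 fires, +2 burnt (F count now 2)
Step 8: +2 fires, +2 burnt (F count now 2)
Step 9: +0 fires, +2 burnt (F count now 0)
Fire out after step 9
Initially T: 21, now '.': 29
Total burnt (originally-T cells now '.'): 20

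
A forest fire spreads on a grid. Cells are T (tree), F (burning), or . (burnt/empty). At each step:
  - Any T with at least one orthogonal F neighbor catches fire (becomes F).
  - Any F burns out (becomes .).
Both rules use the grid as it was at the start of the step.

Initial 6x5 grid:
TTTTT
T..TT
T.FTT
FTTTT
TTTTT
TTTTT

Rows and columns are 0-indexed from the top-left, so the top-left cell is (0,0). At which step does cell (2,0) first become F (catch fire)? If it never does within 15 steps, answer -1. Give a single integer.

Step 1: cell (2,0)='F' (+5 fires, +2 burnt)
  -> target ignites at step 1
Step 2: cell (2,0)='.' (+7 fires, +5 burnt)
Step 3: cell (2,0)='.' (+7 fires, +7 burnt)
Step 4: cell (2,0)='.' (+5 fires, +7 burnt)
Step 5: cell (2,0)='.' (+1 fires, +5 burnt)
Step 6: cell (2,0)='.' (+0 fires, +1 burnt)
  fire out at step 6

1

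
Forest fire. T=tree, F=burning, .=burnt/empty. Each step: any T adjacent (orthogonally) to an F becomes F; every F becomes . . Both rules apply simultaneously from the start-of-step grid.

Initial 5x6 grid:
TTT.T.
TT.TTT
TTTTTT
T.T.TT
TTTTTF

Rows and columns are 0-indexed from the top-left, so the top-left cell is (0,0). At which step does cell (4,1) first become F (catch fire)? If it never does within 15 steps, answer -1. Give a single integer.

Step 1: cell (4,1)='T' (+2 fires, +1 burnt)
Step 2: cell (4,1)='T' (+3 fires, +2 burnt)
Step 3: cell (4,1)='T' (+3 fires, +3 burnt)
Step 4: cell (4,1)='F' (+4 fires, +3 burnt)
  -> target ignites at step 4
Step 5: cell (4,1)='.' (+4 fires, +4 burnt)
Step 6: cell (4,1)='.' (+2 fires, +4 burnt)
Step 7: cell (4,1)='.' (+2 fires, +2 burnt)
Step 8: cell (4,1)='.' (+2 fires, +2 burnt)
Step 9: cell (4,1)='.' (+2 fires, +2 burnt)
Step 10: cell (4,1)='.' (+0 fires, +2 burnt)
  fire out at step 10

4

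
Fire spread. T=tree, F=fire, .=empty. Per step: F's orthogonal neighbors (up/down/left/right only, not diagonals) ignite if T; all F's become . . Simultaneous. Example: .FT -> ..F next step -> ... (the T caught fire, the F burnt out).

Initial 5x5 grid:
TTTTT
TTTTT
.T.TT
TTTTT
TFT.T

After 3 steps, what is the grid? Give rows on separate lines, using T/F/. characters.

Step 1: 3 trees catch fire, 1 burn out
  TTTTT
  TTTTT
  .T.TT
  TFTTT
  F.F.T
Step 2: 3 trees catch fire, 3 burn out
  TTTTT
  TTTTT
  .F.TT
  F.FTT
  ....T
Step 3: 2 trees catch fire, 3 burn out
  TTTTT
  TFTTT
  ...TT
  ...FT
  ....T

TTTTT
TFTTT
...TT
...FT
....T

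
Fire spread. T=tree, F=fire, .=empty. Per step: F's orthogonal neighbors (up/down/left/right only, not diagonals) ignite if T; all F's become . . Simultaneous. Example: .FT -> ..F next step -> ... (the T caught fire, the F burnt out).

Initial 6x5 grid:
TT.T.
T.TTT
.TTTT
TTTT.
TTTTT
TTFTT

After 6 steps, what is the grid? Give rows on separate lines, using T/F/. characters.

Step 1: 3 trees catch fire, 1 burn out
  TT.T.
  T.TTT
  .TTTT
  TTTT.
  TTFTT
  TF.FT
Step 2: 5 trees catch fire, 3 burn out
  TT.T.
  T.TTT
  .TTTT
  TTFT.
  TF.FT
  F...F
Step 3: 5 trees catch fire, 5 burn out
  TT.T.
  T.TTT
  .TFTT
  TF.F.
  F...F
  .....
Step 4: 4 trees catch fire, 5 burn out
  TT.T.
  T.FTT
  .F.FT
  F....
  .....
  .....
Step 5: 2 trees catch fire, 4 burn out
  TT.T.
  T..FT
  ....F
  .....
  .....
  .....
Step 6: 2 trees catch fire, 2 burn out
  TT.F.
  T...F
  .....
  .....
  .....
  .....

TT.F.
T...F
.....
.....
.....
.....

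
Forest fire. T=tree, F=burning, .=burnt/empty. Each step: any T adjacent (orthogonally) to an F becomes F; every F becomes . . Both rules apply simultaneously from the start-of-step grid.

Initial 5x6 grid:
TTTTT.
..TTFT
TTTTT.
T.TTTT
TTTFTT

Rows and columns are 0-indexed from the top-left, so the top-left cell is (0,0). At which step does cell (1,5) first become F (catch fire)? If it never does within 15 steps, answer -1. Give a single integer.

Step 1: cell (1,5)='F' (+7 fires, +2 burnt)
  -> target ignites at step 1
Step 2: cell (1,5)='.' (+7 fires, +7 burnt)
Step 3: cell (1,5)='.' (+4 fires, +7 burnt)
Step 4: cell (1,5)='.' (+3 fires, +4 burnt)
Step 5: cell (1,5)='.' (+2 fires, +3 burnt)
Step 6: cell (1,5)='.' (+0 fires, +2 burnt)
  fire out at step 6

1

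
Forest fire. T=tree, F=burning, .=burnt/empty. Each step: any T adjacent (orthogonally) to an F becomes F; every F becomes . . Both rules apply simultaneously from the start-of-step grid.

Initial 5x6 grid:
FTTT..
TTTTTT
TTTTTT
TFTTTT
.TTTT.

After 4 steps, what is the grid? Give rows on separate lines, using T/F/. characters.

Step 1: 6 trees catch fire, 2 burn out
  .FTT..
  FTTTTT
  TFTTTT
  F.FTTT
  .FTTT.
Step 2: 6 trees catch fire, 6 burn out
  ..FT..
  .FTTTT
  F.FTTT
  ...FTT
  ..FTT.
Step 3: 5 trees catch fire, 6 burn out
  ...F..
  ..FTTT
  ...FTT
  ....FT
  ...FT.
Step 4: 4 trees catch fire, 5 burn out
  ......
  ...FTT
  ....FT
  .....F
  ....F.

......
...FTT
....FT
.....F
....F.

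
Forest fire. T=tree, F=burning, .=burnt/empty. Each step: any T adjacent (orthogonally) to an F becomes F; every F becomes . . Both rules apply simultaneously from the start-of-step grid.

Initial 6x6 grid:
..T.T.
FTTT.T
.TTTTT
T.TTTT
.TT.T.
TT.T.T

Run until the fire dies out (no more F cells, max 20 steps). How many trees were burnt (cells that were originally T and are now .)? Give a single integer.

Step 1: +1 fires, +1 burnt (F count now 1)
Step 2: +2 fires, +1 burnt (F count now 2)
Step 3: +3 fires, +2 burnt (F count now 3)
Step 4: +2 fires, +3 burnt (F count now 2)
Step 5: +3 fires, +2 burnt (F count now 3)
Step 6: +3 fires, +3 burnt (F count now 3)
Step 7: +4 fires, +3 burnt (F count now 4)
Step 8: +1 fires, +4 burnt (F count now 1)
Step 9: +0 fires, +1 burnt (F count now 0)
Fire out after step 9
Initially T: 23, now '.': 32
Total burnt (originally-T cells now '.'): 19

Answer: 19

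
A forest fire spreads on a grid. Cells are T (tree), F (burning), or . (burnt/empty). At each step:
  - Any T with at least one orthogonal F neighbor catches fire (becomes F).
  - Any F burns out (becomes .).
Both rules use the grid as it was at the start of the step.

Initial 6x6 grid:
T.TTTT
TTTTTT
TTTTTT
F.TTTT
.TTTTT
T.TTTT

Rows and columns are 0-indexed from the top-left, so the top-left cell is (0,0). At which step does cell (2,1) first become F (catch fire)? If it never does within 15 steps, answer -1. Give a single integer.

Step 1: cell (2,1)='T' (+1 fires, +1 burnt)
Step 2: cell (2,1)='F' (+2 fires, +1 burnt)
  -> target ignites at step 2
Step 3: cell (2,1)='.' (+3 fires, +2 burnt)
Step 4: cell (2,1)='.' (+3 fires, +3 burnt)
Step 5: cell (2,1)='.' (+5 fires, +3 burnt)
Step 6: cell (2,1)='.' (+7 fires, +5 burnt)
Step 7: cell (2,1)='.' (+5 fires, +7 burnt)
Step 8: cell (2,1)='.' (+3 fires, +5 burnt)
Step 9: cell (2,1)='.' (+1 fires, +3 burnt)
Step 10: cell (2,1)='.' (+0 fires, +1 burnt)
  fire out at step 10

2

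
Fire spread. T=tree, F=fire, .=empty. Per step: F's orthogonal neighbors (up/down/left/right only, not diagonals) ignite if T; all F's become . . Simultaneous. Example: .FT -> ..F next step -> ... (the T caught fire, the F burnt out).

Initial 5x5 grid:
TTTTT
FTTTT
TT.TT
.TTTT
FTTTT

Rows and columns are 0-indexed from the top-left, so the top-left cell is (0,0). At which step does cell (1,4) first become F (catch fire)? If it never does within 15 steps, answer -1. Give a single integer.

Step 1: cell (1,4)='T' (+4 fires, +2 burnt)
Step 2: cell (1,4)='T' (+5 fires, +4 burnt)
Step 3: cell (1,4)='T' (+4 fires, +5 burnt)
Step 4: cell (1,4)='F' (+5 fires, +4 burnt)
  -> target ignites at step 4
Step 5: cell (1,4)='.' (+3 fires, +5 burnt)
Step 6: cell (1,4)='.' (+0 fires, +3 burnt)
  fire out at step 6

4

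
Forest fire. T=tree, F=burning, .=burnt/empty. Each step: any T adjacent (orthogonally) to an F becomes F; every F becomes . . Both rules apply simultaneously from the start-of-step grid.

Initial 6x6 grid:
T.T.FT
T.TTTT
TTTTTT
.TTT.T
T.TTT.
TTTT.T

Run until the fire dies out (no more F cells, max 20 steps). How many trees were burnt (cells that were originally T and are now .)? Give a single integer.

Step 1: +2 fires, +1 burnt (F count now 2)
Step 2: +3 fires, +2 burnt (F count now 3)
Step 3: +3 fires, +3 burnt (F count now 3)
Step 4: +4 fires, +3 burnt (F count now 4)
Step 5: +3 fires, +4 burnt (F count now 3)
Step 6: +5 fires, +3 burnt (F count now 5)
Step 7: +2 fires, +5 burnt (F count now 2)
Step 8: +2 fires, +2 burnt (F count now 2)
Step 9: +1 fires, +2 burnt (F count now 1)
Step 10: +1 fires, +1 burnt (F count now 1)
Step 11: +0 fires, +1 burnt (F count now 0)
Fire out after step 11
Initially T: 27, now '.': 35
Total burnt (originally-T cells now '.'): 26

Answer: 26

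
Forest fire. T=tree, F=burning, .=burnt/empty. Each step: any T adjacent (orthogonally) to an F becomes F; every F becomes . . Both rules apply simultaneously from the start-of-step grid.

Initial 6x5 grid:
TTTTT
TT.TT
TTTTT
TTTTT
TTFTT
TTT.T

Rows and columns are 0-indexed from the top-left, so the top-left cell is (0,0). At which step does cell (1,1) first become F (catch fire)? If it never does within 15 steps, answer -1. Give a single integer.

Step 1: cell (1,1)='T' (+4 fires, +1 burnt)
Step 2: cell (1,1)='T' (+6 fires, +4 burnt)
Step 3: cell (1,1)='T' (+6 fires, +6 burnt)
Step 4: cell (1,1)='F' (+4 fires, +6 burnt)
  -> target ignites at step 4
Step 5: cell (1,1)='.' (+4 fires, +4 burnt)
Step 6: cell (1,1)='.' (+3 fires, +4 burnt)
Step 7: cell (1,1)='.' (+0 fires, +3 burnt)
  fire out at step 7

4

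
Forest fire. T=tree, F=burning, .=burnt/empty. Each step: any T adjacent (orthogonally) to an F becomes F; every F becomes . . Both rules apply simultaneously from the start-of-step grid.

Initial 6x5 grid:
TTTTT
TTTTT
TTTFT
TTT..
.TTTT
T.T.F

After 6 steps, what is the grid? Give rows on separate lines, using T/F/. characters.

Step 1: 4 trees catch fire, 2 burn out
  TTTTT
  TTTFT
  TTF.F
  TTT..
  .TTTF
  T.T..
Step 2: 6 trees catch fire, 4 burn out
  TTTFT
  TTF.F
  TF...
  TTF..
  .TTF.
  T.T..
Step 3: 6 trees catch fire, 6 burn out
  TTF.F
  TF...
  F....
  TF...
  .TF..
  T.T..
Step 4: 5 trees catch fire, 6 burn out
  TF...
  F....
  .....
  F....
  .F...
  T.F..
Step 5: 1 trees catch fire, 5 burn out
  F....
  .....
  .....
  .....
  .....
  T....
Step 6: 0 trees catch fire, 1 burn out
  .....
  .....
  .....
  .....
  .....
  T....

.....
.....
.....
.....
.....
T....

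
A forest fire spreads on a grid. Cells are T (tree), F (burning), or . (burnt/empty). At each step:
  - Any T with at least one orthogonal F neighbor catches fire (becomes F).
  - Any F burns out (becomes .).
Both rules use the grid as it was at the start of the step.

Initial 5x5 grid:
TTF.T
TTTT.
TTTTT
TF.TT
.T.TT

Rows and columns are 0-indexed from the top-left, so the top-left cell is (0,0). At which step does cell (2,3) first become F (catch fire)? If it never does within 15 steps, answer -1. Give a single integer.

Step 1: cell (2,3)='T' (+5 fires, +2 burnt)
Step 2: cell (2,3)='T' (+5 fires, +5 burnt)
Step 3: cell (2,3)='F' (+2 fires, +5 burnt)
  -> target ignites at step 3
Step 4: cell (2,3)='.' (+2 fires, +2 burnt)
Step 5: cell (2,3)='.' (+2 fires, +2 burnt)
Step 6: cell (2,3)='.' (+1 fires, +2 burnt)
Step 7: cell (2,3)='.' (+0 fires, +1 burnt)
  fire out at step 7

3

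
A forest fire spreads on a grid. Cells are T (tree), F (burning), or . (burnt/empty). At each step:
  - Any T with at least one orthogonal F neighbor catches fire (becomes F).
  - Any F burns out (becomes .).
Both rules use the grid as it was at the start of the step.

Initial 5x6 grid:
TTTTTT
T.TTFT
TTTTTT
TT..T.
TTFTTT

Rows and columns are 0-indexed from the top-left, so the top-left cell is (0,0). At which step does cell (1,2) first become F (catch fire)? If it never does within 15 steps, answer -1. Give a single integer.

Step 1: cell (1,2)='T' (+6 fires, +2 burnt)
Step 2: cell (1,2)='F' (+9 fires, +6 burnt)
  -> target ignites at step 2
Step 3: cell (1,2)='.' (+5 fires, +9 burnt)
Step 4: cell (1,2)='.' (+2 fires, +5 burnt)
Step 5: cell (1,2)='.' (+2 fires, +2 burnt)
Step 6: cell (1,2)='.' (+0 fires, +2 burnt)
  fire out at step 6

2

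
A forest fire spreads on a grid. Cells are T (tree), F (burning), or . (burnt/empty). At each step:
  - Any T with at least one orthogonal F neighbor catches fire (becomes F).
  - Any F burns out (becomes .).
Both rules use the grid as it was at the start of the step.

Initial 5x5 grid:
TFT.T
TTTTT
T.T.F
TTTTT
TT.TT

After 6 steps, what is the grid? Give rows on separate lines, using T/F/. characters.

Step 1: 5 trees catch fire, 2 burn out
  F.F.T
  TFTTF
  T.T..
  TTTTF
  TT.TT
Step 2: 6 trees catch fire, 5 burn out
  ....F
  F.FF.
  T.T..
  TTTF.
  TT.TF
Step 3: 4 trees catch fire, 6 burn out
  .....
  .....
  F.F..
  TTF..
  TT.F.
Step 4: 2 trees catch fire, 4 burn out
  .....
  .....
  .....
  FF...
  TT...
Step 5: 2 trees catch fire, 2 burn out
  .....
  .....
  .....
  .....
  FF...
Step 6: 0 trees catch fire, 2 burn out
  .....
  .....
  .....
  .....
  .....

.....
.....
.....
.....
.....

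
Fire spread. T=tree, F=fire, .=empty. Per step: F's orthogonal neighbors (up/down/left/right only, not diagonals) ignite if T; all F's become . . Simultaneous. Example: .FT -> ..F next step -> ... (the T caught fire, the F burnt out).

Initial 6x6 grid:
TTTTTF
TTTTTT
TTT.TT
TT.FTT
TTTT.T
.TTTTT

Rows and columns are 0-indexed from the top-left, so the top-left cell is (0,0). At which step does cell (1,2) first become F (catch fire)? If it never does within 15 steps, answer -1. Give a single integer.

Step 1: cell (1,2)='T' (+4 fires, +2 burnt)
Step 2: cell (1,2)='T' (+7 fires, +4 burnt)
Step 3: cell (1,2)='T' (+6 fires, +7 burnt)
Step 4: cell (1,2)='F' (+6 fires, +6 burnt)
  -> target ignites at step 4
Step 5: cell (1,2)='.' (+5 fires, +6 burnt)
Step 6: cell (1,2)='.' (+2 fires, +5 burnt)
Step 7: cell (1,2)='.' (+0 fires, +2 burnt)
  fire out at step 7

4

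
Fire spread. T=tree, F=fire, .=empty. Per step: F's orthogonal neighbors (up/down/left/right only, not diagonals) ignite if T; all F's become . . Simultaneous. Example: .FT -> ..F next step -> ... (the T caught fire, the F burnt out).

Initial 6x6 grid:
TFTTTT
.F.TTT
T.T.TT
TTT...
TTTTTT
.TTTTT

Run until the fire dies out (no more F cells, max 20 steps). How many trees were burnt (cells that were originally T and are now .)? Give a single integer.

Answer: 10

Derivation:
Step 1: +2 fires, +2 burnt (F count now 2)
Step 2: +1 fires, +2 burnt (F count now 1)
Step 3: +2 fires, +1 burnt (F count now 2)
Step 4: +2 fires, +2 burnt (F count now 2)
Step 5: +2 fires, +2 burnt (F count now 2)
Step 6: +1 fires, +2 burnt (F count now 1)
Step 7: +0 fires, +1 burnt (F count now 0)
Fire out after step 7
Initially T: 26, now '.': 20
Total burnt (originally-T cells now '.'): 10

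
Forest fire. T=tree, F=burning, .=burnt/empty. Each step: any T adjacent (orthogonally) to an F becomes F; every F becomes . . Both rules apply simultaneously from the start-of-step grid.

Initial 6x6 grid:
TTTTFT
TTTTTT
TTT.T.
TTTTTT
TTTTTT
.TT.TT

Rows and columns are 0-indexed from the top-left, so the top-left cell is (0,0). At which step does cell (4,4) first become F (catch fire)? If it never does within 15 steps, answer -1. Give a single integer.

Step 1: cell (4,4)='T' (+3 fires, +1 burnt)
Step 2: cell (4,4)='T' (+4 fires, +3 burnt)
Step 3: cell (4,4)='T' (+3 fires, +4 burnt)
Step 4: cell (4,4)='F' (+6 fires, +3 burnt)
  -> target ignites at step 4
Step 5: cell (4,4)='.' (+6 fires, +6 burnt)
Step 6: cell (4,4)='.' (+4 fires, +6 burnt)
Step 7: cell (4,4)='.' (+3 fires, +4 burnt)
Step 8: cell (4,4)='.' (+2 fires, +3 burnt)
Step 9: cell (4,4)='.' (+0 fires, +2 burnt)
  fire out at step 9

4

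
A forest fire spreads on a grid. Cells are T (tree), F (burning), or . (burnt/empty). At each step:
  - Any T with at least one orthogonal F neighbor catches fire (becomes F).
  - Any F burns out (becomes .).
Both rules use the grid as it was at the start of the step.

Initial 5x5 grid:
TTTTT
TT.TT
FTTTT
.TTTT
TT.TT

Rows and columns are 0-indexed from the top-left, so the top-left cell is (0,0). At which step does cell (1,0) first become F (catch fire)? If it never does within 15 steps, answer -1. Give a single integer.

Step 1: cell (1,0)='F' (+2 fires, +1 burnt)
  -> target ignites at step 1
Step 2: cell (1,0)='.' (+4 fires, +2 burnt)
Step 3: cell (1,0)='.' (+4 fires, +4 burnt)
Step 4: cell (1,0)='.' (+5 fires, +4 burnt)
Step 5: cell (1,0)='.' (+4 fires, +5 burnt)
Step 6: cell (1,0)='.' (+2 fires, +4 burnt)
Step 7: cell (1,0)='.' (+0 fires, +2 burnt)
  fire out at step 7

1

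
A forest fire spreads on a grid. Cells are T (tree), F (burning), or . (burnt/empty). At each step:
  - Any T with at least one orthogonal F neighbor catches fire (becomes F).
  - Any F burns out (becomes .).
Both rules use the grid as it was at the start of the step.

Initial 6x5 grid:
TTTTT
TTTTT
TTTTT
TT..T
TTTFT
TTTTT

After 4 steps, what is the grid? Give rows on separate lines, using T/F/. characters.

Step 1: 3 trees catch fire, 1 burn out
  TTTTT
  TTTTT
  TTTTT
  TT..T
  TTF.F
  TTTFT
Step 2: 4 trees catch fire, 3 burn out
  TTTTT
  TTTTT
  TTTTT
  TT..F
  TF...
  TTF.F
Step 3: 4 trees catch fire, 4 burn out
  TTTTT
  TTTTT
  TTTTF
  TF...
  F....
  TF...
Step 4: 5 trees catch fire, 4 burn out
  TTTTT
  TTTTF
  TFTF.
  F....
  .....
  F....

TTTTT
TTTTF
TFTF.
F....
.....
F....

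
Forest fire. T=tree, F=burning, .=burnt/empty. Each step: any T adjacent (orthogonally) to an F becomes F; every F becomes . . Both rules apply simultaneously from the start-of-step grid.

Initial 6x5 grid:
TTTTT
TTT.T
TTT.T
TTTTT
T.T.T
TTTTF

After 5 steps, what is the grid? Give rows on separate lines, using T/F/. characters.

Step 1: 2 trees catch fire, 1 burn out
  TTTTT
  TTT.T
  TTT.T
  TTTTT
  T.T.F
  TTTF.
Step 2: 2 trees catch fire, 2 burn out
  TTTTT
  TTT.T
  TTT.T
  TTTTF
  T.T..
  TTF..
Step 3: 4 trees catch fire, 2 burn out
  TTTTT
  TTT.T
  TTT.F
  TTTF.
  T.F..
  TF...
Step 4: 3 trees catch fire, 4 burn out
  TTTTT
  TTT.F
  TTT..
  TTF..
  T....
  F....
Step 5: 4 trees catch fire, 3 burn out
  TTTTF
  TTT..
  TTF..
  TF...
  F....
  .....

TTTTF
TTT..
TTF..
TF...
F....
.....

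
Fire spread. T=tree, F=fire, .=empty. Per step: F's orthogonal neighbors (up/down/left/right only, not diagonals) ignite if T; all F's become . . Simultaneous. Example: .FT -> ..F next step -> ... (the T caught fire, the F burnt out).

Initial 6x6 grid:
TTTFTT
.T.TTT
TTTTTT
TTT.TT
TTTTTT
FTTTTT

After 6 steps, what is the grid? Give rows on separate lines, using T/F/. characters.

Step 1: 5 trees catch fire, 2 burn out
  TTF.FT
  .T.FTT
  TTTTTT
  TTT.TT
  FTTTTT
  .FTTTT
Step 2: 7 trees catch fire, 5 burn out
  TF...F
  .T..FT
  TTTFTT
  FTT.TT
  .FTTTT
  ..FTTT
Step 3: 9 trees catch fire, 7 burn out
  F.....
  .F...F
  FTF.FT
  .FT.TT
  ..FTTT
  ...FTT
Step 4: 6 trees catch fire, 9 burn out
  ......
  ......
  .F...F
  ..F.FT
  ...FTT
  ....FT
Step 5: 3 trees catch fire, 6 burn out
  ......
  ......
  ......
  .....F
  ....FT
  .....F
Step 6: 1 trees catch fire, 3 burn out
  ......
  ......
  ......
  ......
  .....F
  ......

......
......
......
......
.....F
......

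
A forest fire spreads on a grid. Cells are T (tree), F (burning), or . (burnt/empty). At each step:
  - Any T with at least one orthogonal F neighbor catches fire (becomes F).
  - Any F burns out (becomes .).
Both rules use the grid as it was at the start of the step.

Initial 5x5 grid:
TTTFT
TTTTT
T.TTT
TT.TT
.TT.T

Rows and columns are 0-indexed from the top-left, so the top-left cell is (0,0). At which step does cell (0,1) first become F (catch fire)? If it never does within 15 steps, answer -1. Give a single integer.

Step 1: cell (0,1)='T' (+3 fires, +1 burnt)
Step 2: cell (0,1)='F' (+4 fires, +3 burnt)
  -> target ignites at step 2
Step 3: cell (0,1)='.' (+5 fires, +4 burnt)
Step 4: cell (0,1)='.' (+2 fires, +5 burnt)
Step 5: cell (0,1)='.' (+2 fires, +2 burnt)
Step 6: cell (0,1)='.' (+1 fires, +2 burnt)
Step 7: cell (0,1)='.' (+1 fires, +1 burnt)
Step 8: cell (0,1)='.' (+1 fires, +1 burnt)
Step 9: cell (0,1)='.' (+1 fires, +1 burnt)
Step 10: cell (0,1)='.' (+0 fires, +1 burnt)
  fire out at step 10

2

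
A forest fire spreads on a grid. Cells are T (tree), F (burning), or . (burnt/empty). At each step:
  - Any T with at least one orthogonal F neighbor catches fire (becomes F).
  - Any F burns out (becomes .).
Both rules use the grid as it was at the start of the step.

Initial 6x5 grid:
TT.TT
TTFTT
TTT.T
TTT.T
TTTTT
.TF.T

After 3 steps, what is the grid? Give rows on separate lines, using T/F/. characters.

Step 1: 5 trees catch fire, 2 burn out
  TT.TT
  TF.FT
  TTF.T
  TTT.T
  TTFTT
  .F..T
Step 2: 8 trees catch fire, 5 burn out
  TF.FT
  F...F
  TF..T
  TTF.T
  TF.FT
  ....T
Step 3: 7 trees catch fire, 8 burn out
  F...F
  .....
  F...F
  TF..T
  F...F
  ....T

F...F
.....
F...F
TF..T
F...F
....T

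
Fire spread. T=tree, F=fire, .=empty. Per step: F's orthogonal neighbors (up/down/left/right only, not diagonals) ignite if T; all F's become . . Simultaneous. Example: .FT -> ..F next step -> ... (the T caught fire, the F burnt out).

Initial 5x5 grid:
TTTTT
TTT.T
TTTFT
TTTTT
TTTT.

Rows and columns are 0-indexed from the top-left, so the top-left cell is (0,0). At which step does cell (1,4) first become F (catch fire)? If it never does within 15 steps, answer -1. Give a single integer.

Step 1: cell (1,4)='T' (+3 fires, +1 burnt)
Step 2: cell (1,4)='F' (+6 fires, +3 burnt)
  -> target ignites at step 2
Step 3: cell (1,4)='.' (+6 fires, +6 burnt)
Step 4: cell (1,4)='.' (+5 fires, +6 burnt)
Step 5: cell (1,4)='.' (+2 fires, +5 burnt)
Step 6: cell (1,4)='.' (+0 fires, +2 burnt)
  fire out at step 6

2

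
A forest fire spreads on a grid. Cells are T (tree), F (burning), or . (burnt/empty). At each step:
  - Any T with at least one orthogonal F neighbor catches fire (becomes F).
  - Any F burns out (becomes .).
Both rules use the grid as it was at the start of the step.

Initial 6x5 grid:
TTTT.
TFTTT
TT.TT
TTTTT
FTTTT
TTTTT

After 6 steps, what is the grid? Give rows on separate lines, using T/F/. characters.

Step 1: 7 trees catch fire, 2 burn out
  TFTT.
  F.FTT
  TF.TT
  FTTTT
  .FTTT
  FTTTT
Step 2: 7 trees catch fire, 7 burn out
  F.FT.
  ...FT
  F..TT
  .FTTT
  ..FTT
  .FTTT
Step 3: 6 trees catch fire, 7 burn out
  ...F.
  ....F
  ...FT
  ..FTT
  ...FT
  ..FTT
Step 4: 4 trees catch fire, 6 burn out
  .....
  .....
  ....F
  ...FT
  ....F
  ...FT
Step 5: 2 trees catch fire, 4 burn out
  .....
  .....
  .....
  ....F
  .....
  ....F
Step 6: 0 trees catch fire, 2 burn out
  .....
  .....
  .....
  .....
  .....
  .....

.....
.....
.....
.....
.....
.....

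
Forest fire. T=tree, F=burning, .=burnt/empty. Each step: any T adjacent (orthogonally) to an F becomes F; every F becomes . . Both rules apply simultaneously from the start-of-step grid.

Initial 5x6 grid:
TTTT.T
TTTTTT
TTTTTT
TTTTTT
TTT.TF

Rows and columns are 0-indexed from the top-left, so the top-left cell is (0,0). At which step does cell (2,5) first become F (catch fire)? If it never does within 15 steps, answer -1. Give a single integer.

Step 1: cell (2,5)='T' (+2 fires, +1 burnt)
Step 2: cell (2,5)='F' (+2 fires, +2 burnt)
  -> target ignites at step 2
Step 3: cell (2,5)='.' (+3 fires, +2 burnt)
Step 4: cell (2,5)='.' (+4 fires, +3 burnt)
Step 5: cell (2,5)='.' (+4 fires, +4 burnt)
Step 6: cell (2,5)='.' (+5 fires, +4 burnt)
Step 7: cell (2,5)='.' (+4 fires, +5 burnt)
Step 8: cell (2,5)='.' (+2 fires, +4 burnt)
Step 9: cell (2,5)='.' (+1 fires, +2 burnt)
Step 10: cell (2,5)='.' (+0 fires, +1 burnt)
  fire out at step 10

2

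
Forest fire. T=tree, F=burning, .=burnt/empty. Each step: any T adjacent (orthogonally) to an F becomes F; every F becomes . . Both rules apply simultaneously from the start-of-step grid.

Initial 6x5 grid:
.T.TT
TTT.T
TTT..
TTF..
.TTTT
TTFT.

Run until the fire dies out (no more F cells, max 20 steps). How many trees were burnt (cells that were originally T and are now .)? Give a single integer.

Answer: 16

Derivation:
Step 1: +5 fires, +2 burnt (F count now 5)
Step 2: +6 fires, +5 burnt (F count now 6)
Step 3: +3 fires, +6 burnt (F count now 3)
Step 4: +2 fires, +3 burnt (F count now 2)
Step 5: +0 fires, +2 burnt (F count now 0)
Fire out after step 5
Initially T: 19, now '.': 27
Total burnt (originally-T cells now '.'): 16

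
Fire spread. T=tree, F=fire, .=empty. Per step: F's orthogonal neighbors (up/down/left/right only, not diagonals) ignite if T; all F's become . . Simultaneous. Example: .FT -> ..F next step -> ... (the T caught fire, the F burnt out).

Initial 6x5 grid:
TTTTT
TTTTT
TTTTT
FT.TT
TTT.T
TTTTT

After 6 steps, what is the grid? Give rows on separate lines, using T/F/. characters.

Step 1: 3 trees catch fire, 1 burn out
  TTTTT
  TTTTT
  FTTTT
  .F.TT
  FTT.T
  TTTTT
Step 2: 4 trees catch fire, 3 burn out
  TTTTT
  FTTTT
  .FTTT
  ...TT
  .FT.T
  FTTTT
Step 3: 5 trees catch fire, 4 burn out
  FTTTT
  .FTTT
  ..FTT
  ...TT
  ..F.T
  .FTTT
Step 4: 4 trees catch fire, 5 burn out
  .FTTT
  ..FTT
  ...FT
  ...TT
  ....T
  ..FTT
Step 5: 5 trees catch fire, 4 burn out
  ..FTT
  ...FT
  ....F
  ...FT
  ....T
  ...FT
Step 6: 4 trees catch fire, 5 burn out
  ...FT
  ....F
  .....
  ....F
  ....T
  ....F

...FT
....F
.....
....F
....T
....F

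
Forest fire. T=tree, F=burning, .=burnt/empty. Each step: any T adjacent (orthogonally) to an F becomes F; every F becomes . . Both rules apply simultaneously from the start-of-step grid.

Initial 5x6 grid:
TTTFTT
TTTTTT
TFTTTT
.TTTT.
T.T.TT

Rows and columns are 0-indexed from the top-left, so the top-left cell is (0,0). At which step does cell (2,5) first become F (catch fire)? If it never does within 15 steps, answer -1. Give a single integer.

Step 1: cell (2,5)='T' (+7 fires, +2 burnt)
Step 2: cell (2,5)='T' (+7 fires, +7 burnt)
Step 3: cell (2,5)='T' (+5 fires, +7 burnt)
Step 4: cell (2,5)='F' (+2 fires, +5 burnt)
  -> target ignites at step 4
Step 5: cell (2,5)='.' (+1 fires, +2 burnt)
Step 6: cell (2,5)='.' (+1 fires, +1 burnt)
Step 7: cell (2,5)='.' (+0 fires, +1 burnt)
  fire out at step 7

4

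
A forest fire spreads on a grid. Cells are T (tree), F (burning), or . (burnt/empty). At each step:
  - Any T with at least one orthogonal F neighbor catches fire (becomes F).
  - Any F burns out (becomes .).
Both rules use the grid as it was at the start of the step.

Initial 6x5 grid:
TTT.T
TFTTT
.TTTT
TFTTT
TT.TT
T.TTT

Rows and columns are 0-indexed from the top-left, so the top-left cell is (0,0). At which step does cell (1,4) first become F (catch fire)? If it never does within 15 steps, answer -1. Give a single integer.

Step 1: cell (1,4)='T' (+7 fires, +2 burnt)
Step 2: cell (1,4)='T' (+6 fires, +7 burnt)
Step 3: cell (1,4)='F' (+5 fires, +6 burnt)
  -> target ignites at step 3
Step 4: cell (1,4)='.' (+4 fires, +5 burnt)
Step 5: cell (1,4)='.' (+2 fires, +4 burnt)
Step 6: cell (1,4)='.' (+0 fires, +2 burnt)
  fire out at step 6

3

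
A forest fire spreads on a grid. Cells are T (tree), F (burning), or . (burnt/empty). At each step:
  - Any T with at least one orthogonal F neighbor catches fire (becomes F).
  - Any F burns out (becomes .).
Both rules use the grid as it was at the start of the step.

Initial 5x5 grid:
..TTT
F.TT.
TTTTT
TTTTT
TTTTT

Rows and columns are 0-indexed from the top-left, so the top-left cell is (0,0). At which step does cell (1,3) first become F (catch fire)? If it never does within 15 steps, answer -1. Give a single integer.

Step 1: cell (1,3)='T' (+1 fires, +1 burnt)
Step 2: cell (1,3)='T' (+2 fires, +1 burnt)
Step 3: cell (1,3)='T' (+3 fires, +2 burnt)
Step 4: cell (1,3)='T' (+4 fires, +3 burnt)
Step 5: cell (1,3)='F' (+5 fires, +4 burnt)
  -> target ignites at step 5
Step 6: cell (1,3)='.' (+3 fires, +5 burnt)
Step 7: cell (1,3)='.' (+2 fires, +3 burnt)
Step 8: cell (1,3)='.' (+0 fires, +2 burnt)
  fire out at step 8

5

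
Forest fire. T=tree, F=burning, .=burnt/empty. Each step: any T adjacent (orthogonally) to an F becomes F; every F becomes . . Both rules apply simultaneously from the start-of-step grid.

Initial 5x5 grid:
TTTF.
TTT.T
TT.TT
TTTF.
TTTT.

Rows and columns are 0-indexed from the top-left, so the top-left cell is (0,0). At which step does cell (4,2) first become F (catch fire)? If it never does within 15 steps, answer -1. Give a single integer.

Step 1: cell (4,2)='T' (+4 fires, +2 burnt)
Step 2: cell (4,2)='F' (+5 fires, +4 burnt)
  -> target ignites at step 2
Step 3: cell (4,2)='.' (+6 fires, +5 burnt)
Step 4: cell (4,2)='.' (+3 fires, +6 burnt)
Step 5: cell (4,2)='.' (+0 fires, +3 burnt)
  fire out at step 5

2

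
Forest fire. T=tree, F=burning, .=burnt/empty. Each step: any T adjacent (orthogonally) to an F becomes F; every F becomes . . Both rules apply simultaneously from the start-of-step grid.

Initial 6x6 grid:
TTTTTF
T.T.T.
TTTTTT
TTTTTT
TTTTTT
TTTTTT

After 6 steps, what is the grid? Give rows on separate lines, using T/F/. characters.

Step 1: 1 trees catch fire, 1 burn out
  TTTTF.
  T.T.T.
  TTTTTT
  TTTTTT
  TTTTTT
  TTTTTT
Step 2: 2 trees catch fire, 1 burn out
  TTTF..
  T.T.F.
  TTTTTT
  TTTTTT
  TTTTTT
  TTTTTT
Step 3: 2 trees catch fire, 2 burn out
  TTF...
  T.T...
  TTTTFT
  TTTTTT
  TTTTTT
  TTTTTT
Step 4: 5 trees catch fire, 2 burn out
  TF....
  T.F...
  TTTF.F
  TTTTFT
  TTTTTT
  TTTTTT
Step 5: 5 trees catch fire, 5 burn out
  F.....
  T.....
  TTF...
  TTTF.F
  TTTTFT
  TTTTTT
Step 6: 6 trees catch fire, 5 burn out
  ......
  F.....
  TF....
  TTF...
  TTTF.F
  TTTTFT

......
F.....
TF....
TTF...
TTTF.F
TTTTFT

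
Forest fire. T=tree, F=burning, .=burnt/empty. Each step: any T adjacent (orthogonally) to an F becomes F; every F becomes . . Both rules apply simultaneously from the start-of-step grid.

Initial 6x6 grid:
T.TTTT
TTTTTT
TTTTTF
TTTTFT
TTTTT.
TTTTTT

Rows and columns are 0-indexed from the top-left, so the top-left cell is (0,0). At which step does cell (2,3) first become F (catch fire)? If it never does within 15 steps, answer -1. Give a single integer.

Step 1: cell (2,3)='T' (+5 fires, +2 burnt)
Step 2: cell (2,3)='F' (+6 fires, +5 burnt)
  -> target ignites at step 2
Step 3: cell (2,3)='.' (+7 fires, +6 burnt)
Step 4: cell (2,3)='.' (+6 fires, +7 burnt)
Step 5: cell (2,3)='.' (+5 fires, +6 burnt)
Step 6: cell (2,3)='.' (+2 fires, +5 burnt)
Step 7: cell (2,3)='.' (+1 fires, +2 burnt)
Step 8: cell (2,3)='.' (+0 fires, +1 burnt)
  fire out at step 8

2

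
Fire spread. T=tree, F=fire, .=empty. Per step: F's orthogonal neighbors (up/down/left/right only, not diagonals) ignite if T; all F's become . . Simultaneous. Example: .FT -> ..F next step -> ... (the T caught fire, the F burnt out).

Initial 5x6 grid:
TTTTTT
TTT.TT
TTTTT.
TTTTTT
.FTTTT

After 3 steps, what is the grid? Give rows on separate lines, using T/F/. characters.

Step 1: 2 trees catch fire, 1 burn out
  TTTTTT
  TTT.TT
  TTTTT.
  TFTTTT
  ..FTTT
Step 2: 4 trees catch fire, 2 burn out
  TTTTTT
  TTT.TT
  TFTTT.
  F.FTTT
  ...FTT
Step 3: 5 trees catch fire, 4 burn out
  TTTTTT
  TFT.TT
  F.FTT.
  ...FTT
  ....FT

TTTTTT
TFT.TT
F.FTT.
...FTT
....FT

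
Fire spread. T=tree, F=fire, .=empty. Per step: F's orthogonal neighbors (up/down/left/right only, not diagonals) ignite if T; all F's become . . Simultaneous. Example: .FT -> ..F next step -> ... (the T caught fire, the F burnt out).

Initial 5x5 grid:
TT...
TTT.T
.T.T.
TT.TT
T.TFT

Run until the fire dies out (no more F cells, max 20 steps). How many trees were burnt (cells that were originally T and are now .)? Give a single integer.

Answer: 5

Derivation:
Step 1: +3 fires, +1 burnt (F count now 3)
Step 2: +2 fires, +3 burnt (F count now 2)
Step 3: +0 fires, +2 burnt (F count now 0)
Fire out after step 3
Initially T: 15, now '.': 15
Total burnt (originally-T cells now '.'): 5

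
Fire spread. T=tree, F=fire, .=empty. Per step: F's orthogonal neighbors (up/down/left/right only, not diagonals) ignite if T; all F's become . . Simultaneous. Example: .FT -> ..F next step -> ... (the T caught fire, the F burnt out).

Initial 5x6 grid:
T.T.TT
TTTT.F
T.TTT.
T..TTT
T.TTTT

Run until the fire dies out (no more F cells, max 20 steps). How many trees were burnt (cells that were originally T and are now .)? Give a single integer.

Answer: 2

Derivation:
Step 1: +1 fires, +1 burnt (F count now 1)
Step 2: +1 fires, +1 burnt (F count now 1)
Step 3: +0 fires, +1 burnt (F count now 0)
Fire out after step 3
Initially T: 21, now '.': 11
Total burnt (originally-T cells now '.'): 2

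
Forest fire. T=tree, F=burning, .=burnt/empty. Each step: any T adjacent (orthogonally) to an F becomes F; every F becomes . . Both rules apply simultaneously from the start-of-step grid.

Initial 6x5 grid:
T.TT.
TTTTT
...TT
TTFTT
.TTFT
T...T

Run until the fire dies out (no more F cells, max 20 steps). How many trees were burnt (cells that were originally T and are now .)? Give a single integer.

Step 1: +4 fires, +2 burnt (F count now 4)
Step 2: +5 fires, +4 burnt (F count now 5)
Step 3: +2 fires, +5 burnt (F count now 2)
Step 4: +3 fires, +2 burnt (F count now 3)
Step 5: +2 fires, +3 burnt (F count now 2)
Step 6: +1 fires, +2 burnt (F count now 1)
Step 7: +1 fires, +1 burnt (F count now 1)
Step 8: +0 fires, +1 burnt (F count now 0)
Fire out after step 8
Initially T: 19, now '.': 29
Total burnt (originally-T cells now '.'): 18

Answer: 18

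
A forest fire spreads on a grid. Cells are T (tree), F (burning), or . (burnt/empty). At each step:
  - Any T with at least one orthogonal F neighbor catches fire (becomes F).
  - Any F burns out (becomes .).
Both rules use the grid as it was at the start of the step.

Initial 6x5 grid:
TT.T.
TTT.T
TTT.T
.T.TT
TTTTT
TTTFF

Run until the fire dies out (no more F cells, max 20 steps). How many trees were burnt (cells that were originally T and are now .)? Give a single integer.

Answer: 21

Derivation:
Step 1: +3 fires, +2 burnt (F count now 3)
Step 2: +4 fires, +3 burnt (F count now 4)
Step 3: +3 fires, +4 burnt (F count now 3)
Step 4: +3 fires, +3 burnt (F count now 3)
Step 5: +1 fires, +3 burnt (F count now 1)
Step 6: +3 fires, +1 burnt (F count now 3)
Step 7: +3 fires, +3 burnt (F count now 3)
Step 8: +1 fires, +3 burnt (F count now 1)
Step 9: +0 fires, +1 burnt (F count now 0)
Fire out after step 9
Initially T: 22, now '.': 29
Total burnt (originally-T cells now '.'): 21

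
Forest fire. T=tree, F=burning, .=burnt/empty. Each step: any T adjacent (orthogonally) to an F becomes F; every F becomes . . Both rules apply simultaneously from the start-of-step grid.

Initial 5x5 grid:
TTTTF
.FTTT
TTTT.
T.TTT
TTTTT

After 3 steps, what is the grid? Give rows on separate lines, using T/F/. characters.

Step 1: 5 trees catch fire, 2 burn out
  TFTF.
  ..FTF
  TFTT.
  T.TTT
  TTTTT
Step 2: 5 trees catch fire, 5 burn out
  F.F..
  ...F.
  F.FT.
  T.TTT
  TTTTT
Step 3: 3 trees catch fire, 5 burn out
  .....
  .....
  ...F.
  F.FTT
  TTTTT

.....
.....
...F.
F.FTT
TTTTT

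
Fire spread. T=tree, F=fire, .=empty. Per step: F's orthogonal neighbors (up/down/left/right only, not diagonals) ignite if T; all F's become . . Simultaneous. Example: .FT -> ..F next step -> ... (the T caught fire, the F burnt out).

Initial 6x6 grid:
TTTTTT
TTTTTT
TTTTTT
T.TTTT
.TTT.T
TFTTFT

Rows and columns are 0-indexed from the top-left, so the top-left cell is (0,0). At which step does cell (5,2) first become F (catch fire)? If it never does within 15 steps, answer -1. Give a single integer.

Step 1: cell (5,2)='F' (+5 fires, +2 burnt)
  -> target ignites at step 1
Step 2: cell (5,2)='.' (+3 fires, +5 burnt)
Step 3: cell (5,2)='.' (+3 fires, +3 burnt)
Step 4: cell (5,2)='.' (+4 fires, +3 burnt)
Step 5: cell (5,2)='.' (+5 fires, +4 burnt)
Step 6: cell (5,2)='.' (+6 fires, +5 burnt)
Step 7: cell (5,2)='.' (+4 fires, +6 burnt)
Step 8: cell (5,2)='.' (+1 fires, +4 burnt)
Step 9: cell (5,2)='.' (+0 fires, +1 burnt)
  fire out at step 9

1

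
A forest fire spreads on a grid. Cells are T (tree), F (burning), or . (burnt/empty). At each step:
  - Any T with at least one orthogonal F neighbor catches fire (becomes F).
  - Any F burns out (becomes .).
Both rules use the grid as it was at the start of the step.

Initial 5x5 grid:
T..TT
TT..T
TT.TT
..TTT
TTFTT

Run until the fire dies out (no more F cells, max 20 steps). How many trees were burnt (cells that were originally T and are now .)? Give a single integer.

Step 1: +3 fires, +1 burnt (F count now 3)
Step 2: +3 fires, +3 burnt (F count now 3)
Step 3: +2 fires, +3 burnt (F count now 2)
Step 4: +1 fires, +2 burnt (F count now 1)
Step 5: +1 fires, +1 burnt (F count now 1)
Step 6: +1 fires, +1 burnt (F count now 1)
Step 7: +1 fires, +1 burnt (F count now 1)
Step 8: +0 fires, +1 burnt (F count now 0)
Fire out after step 8
Initially T: 17, now '.': 20
Total burnt (originally-T cells now '.'): 12

Answer: 12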